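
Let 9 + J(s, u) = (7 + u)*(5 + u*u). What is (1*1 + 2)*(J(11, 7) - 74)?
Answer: 2019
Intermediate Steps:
J(s, u) = -9 + (5 + u²)*(7 + u) (J(s, u) = -9 + (7 + u)*(5 + u*u) = -9 + (7 + u)*(5 + u²) = -9 + (5 + u²)*(7 + u))
(1*1 + 2)*(J(11, 7) - 74) = (1*1 + 2)*((26 + 7³ + 5*7 + 7*7²) - 74) = (1 + 2)*((26 + 343 + 35 + 7*49) - 74) = 3*((26 + 343 + 35 + 343) - 74) = 3*(747 - 74) = 3*673 = 2019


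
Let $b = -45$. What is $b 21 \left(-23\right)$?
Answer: $21735$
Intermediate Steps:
$b 21 \left(-23\right) = \left(-45\right) 21 \left(-23\right) = \left(-945\right) \left(-23\right) = 21735$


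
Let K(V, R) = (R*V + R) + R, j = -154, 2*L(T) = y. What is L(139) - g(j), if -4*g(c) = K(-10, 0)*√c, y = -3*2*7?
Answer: -21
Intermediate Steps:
y = -42 (y = -6*7 = -42)
L(T) = -21 (L(T) = (½)*(-42) = -21)
K(V, R) = 2*R + R*V (K(V, R) = (R + R*V) + R = 2*R + R*V)
g(c) = 0 (g(c) = -0*(2 - 10)*√c/4 = -0*(-8)*√c/4 = -0*√c = -¼*0 = 0)
L(139) - g(j) = -21 - 1*0 = -21 + 0 = -21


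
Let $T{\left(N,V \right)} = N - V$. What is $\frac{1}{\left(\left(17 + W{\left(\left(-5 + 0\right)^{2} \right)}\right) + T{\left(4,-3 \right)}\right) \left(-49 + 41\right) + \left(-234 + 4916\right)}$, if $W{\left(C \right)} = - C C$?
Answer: $\frac{1}{9490} \approx 0.00010537$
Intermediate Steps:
$W{\left(C \right)} = - C^{2}$
$\frac{1}{\left(\left(17 + W{\left(\left(-5 + 0\right)^{2} \right)}\right) + T{\left(4,-3 \right)}\right) \left(-49 + 41\right) + \left(-234 + 4916\right)} = \frac{1}{\left(\left(17 - \left(\left(-5 + 0\right)^{2}\right)^{2}\right) + \left(4 - -3\right)\right) \left(-49 + 41\right) + \left(-234 + 4916\right)} = \frac{1}{\left(\left(17 - \left(\left(-5\right)^{2}\right)^{2}\right) + \left(4 + 3\right)\right) \left(-8\right) + 4682} = \frac{1}{\left(\left(17 - 25^{2}\right) + 7\right) \left(-8\right) + 4682} = \frac{1}{\left(\left(17 - 625\right) + 7\right) \left(-8\right) + 4682} = \frac{1}{\left(-608 + 7\right) \left(-8\right) + 4682} = \frac{1}{\left(-601\right) \left(-8\right) + 4682} = \frac{1}{4808 + 4682} = \frac{1}{9490}$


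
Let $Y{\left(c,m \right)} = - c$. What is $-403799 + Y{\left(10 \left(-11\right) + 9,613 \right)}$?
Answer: $-403698$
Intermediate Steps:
$-403799 + Y{\left(10 \left(-11\right) + 9,613 \right)} = -403799 - \left(10 \left(-11\right) + 9\right) = -403799 - \left(-110 + 9\right) = -403799 - -101 = -403799 + 101 = -403698$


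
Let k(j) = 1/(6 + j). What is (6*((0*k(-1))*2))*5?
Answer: 0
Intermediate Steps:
(6*((0*k(-1))*2))*5 = (6*((0/(6 - 1))*2))*5 = (6*((0/5)*2))*5 = (6*((0*(⅕))*2))*5 = (6*(0*2))*5 = (6*0)*5 = 0*5 = 0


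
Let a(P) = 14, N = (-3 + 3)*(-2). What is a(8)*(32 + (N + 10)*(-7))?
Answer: -532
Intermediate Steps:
N = 0 (N = 0*(-2) = 0)
a(8)*(32 + (N + 10)*(-7)) = 14*(32 + (0 + 10)*(-7)) = 14*(32 + 10*(-7)) = 14*(32 - 70) = 14*(-38) = -532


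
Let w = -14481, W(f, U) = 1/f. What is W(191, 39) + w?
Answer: -2765870/191 ≈ -14481.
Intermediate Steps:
W(191, 39) + w = 1/191 - 14481 = -2765870/191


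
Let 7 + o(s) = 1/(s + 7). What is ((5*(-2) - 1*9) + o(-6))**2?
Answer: 625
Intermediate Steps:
o(s) = -7 + 1/(7 + s) (o(s) = -7 + 1/(s + 7) = -7 + 1/(7 + s))
((5*(-2) - 1*9) + o(-6))**2 = ((5*(-2) - 1*9) + (-48 - 7*(-6))/(7 - 6))**2 = ((-10 - 9) + (-48 + 42)/1)**2 = (-19 + 1*(-6))**2 = (-19 - 6)**2 = (-25)**2 = 625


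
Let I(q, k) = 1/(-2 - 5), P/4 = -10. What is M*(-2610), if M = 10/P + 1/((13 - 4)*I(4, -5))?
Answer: 5365/2 ≈ 2682.5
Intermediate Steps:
P = -40 (P = 4*(-10) = -40)
I(q, k) = -⅐ (I(q, k) = 1/(-7) = -⅐)
M = -37/36 (M = 10/(-40) + 1/((13 - 4)*(-⅐)) = 10*(-1/40) - 7/9 = -¼ + (⅑)*(-7) = -¼ - 7/9 = -37/36 ≈ -1.0278)
M*(-2610) = -37/36*(-2610) = 5365/2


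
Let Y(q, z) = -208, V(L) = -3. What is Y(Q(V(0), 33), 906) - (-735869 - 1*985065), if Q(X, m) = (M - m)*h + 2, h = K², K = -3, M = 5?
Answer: 1720726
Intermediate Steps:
h = 9 (h = (-3)² = 9)
Q(X, m) = 47 - 9*m (Q(X, m) = (5 - m)*9 + 2 = (45 - 9*m) + 2 = 47 - 9*m)
Y(Q(V(0), 33), 906) - (-735869 - 1*985065) = -208 - (-735869 - 1*985065) = -208 - (-735869 - 985065) = -208 - 1*(-1720934) = -208 + 1720934 = 1720726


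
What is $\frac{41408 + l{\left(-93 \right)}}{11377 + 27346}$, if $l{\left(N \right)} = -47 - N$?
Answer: $\frac{41454}{38723} \approx 1.0705$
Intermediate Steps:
$\frac{41408 + l{\left(-93 \right)}}{11377 + 27346} = \frac{41408 - -46}{11377 + 27346} = \frac{41408 + \left(-47 + 93\right)}{38723} = \left(41408 + 46\right) \frac{1}{38723} = 41454 \cdot \frac{1}{38723} = \frac{41454}{38723}$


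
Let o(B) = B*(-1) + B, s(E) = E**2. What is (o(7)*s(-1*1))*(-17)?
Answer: 0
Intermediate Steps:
o(B) = 0 (o(B) = -B + B = 0)
(o(7)*s(-1*1))*(-17) = (0*(-1*1)**2)*(-17) = (0*(-1)**2)*(-17) = (0*1)*(-17) = 0*(-17) = 0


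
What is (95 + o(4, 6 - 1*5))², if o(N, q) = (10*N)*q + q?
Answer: 18496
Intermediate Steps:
o(N, q) = q + 10*N*q (o(N, q) = 10*N*q + q = q + 10*N*q)
(95 + o(4, 6 - 1*5))² = (95 + (6 - 1*5)*(1 + 10*4))² = (95 + (6 - 5)*(1 + 40))² = (95 + 1*41)² = (95 + 41)² = 136² = 18496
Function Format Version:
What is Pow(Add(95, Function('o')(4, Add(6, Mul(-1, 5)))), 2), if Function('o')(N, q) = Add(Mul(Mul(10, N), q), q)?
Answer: 18496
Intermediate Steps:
Function('o')(N, q) = Add(q, Mul(10, N, q)) (Function('o')(N, q) = Add(Mul(10, N, q), q) = Add(q, Mul(10, N, q)))
Pow(Add(95, Function('o')(4, Add(6, Mul(-1, 5)))), 2) = Pow(Add(95, Mul(Add(6, Mul(-1, 5)), Add(1, Mul(10, 4)))), 2) = Pow(Add(95, Mul(Add(6, -5), Add(1, 40))), 2) = Pow(Add(95, Mul(1, 41)), 2) = Pow(Add(95, 41), 2) = Pow(136, 2) = 18496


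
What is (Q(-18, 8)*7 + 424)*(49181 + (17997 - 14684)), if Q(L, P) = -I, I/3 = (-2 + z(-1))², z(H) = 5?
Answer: 12336090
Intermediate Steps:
I = 27 (I = 3*(-2 + 5)² = 3*3² = 3*9 = 27)
Q(L, P) = -27 (Q(L, P) = -1*27 = -27)
(Q(-18, 8)*7 + 424)*(49181 + (17997 - 14684)) = (-27*7 + 424)*(49181 + (17997 - 14684)) = (-189 + 424)*(49181 + 3313) = 235*52494 = 12336090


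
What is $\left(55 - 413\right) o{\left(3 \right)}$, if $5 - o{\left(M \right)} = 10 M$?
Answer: $8950$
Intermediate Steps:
$o{\left(M \right)} = 5 - 10 M$
$\left(55 - 413\right) o{\left(3 \right)} = \left(55 - 413\right) \left(5 - 30\right) = - 358 \left(5 - 30\right) = \left(-358\right) \left(-25\right) = 8950$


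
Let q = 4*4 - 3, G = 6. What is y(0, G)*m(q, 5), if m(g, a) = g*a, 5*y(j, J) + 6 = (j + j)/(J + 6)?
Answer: -78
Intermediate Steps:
y(j, J) = -6/5 + 2*j/(5*(6 + J)) (y(j, J) = -6/5 + ((j + j)/(J + 6))/5 = -6/5 + ((2*j)/(6 + J))/5 = -6/5 + (2*j/(6 + J))/5 = -6/5 + 2*j/(5*(6 + J)))
q = 13 (q = 16 - 3 = 13)
m(g, a) = a*g
y(0, G)*m(q, 5) = (2*(-18 + 0 - 3*6)/(5*(6 + 6)))*(5*13) = ((⅖)*(-18 + 0 - 18)/12)*65 = ((⅖)*(1/12)*(-36))*65 = -6/5*65 = -78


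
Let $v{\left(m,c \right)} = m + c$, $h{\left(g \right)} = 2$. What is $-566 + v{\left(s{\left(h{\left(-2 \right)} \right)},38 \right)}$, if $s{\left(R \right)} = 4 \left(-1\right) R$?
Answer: $-536$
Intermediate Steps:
$s{\left(R \right)} = - 4 R$
$v{\left(m,c \right)} = c + m$
$-566 + v{\left(s{\left(h{\left(-2 \right)} \right)},38 \right)} = -566 + \left(38 - 8\right) = -566 + 30 = -536$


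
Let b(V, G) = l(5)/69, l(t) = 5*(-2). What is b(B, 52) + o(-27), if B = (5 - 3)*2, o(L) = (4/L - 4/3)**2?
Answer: 34370/16767 ≈ 2.0499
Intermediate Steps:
o(L) = (-4/3 + 4/L)**2 (o(L) = (4/L - 4*1/3)**2 = (4/L - 4/3)**2 = (-4/3 + 4/L)**2)
l(t) = -10
B = 4 (B = 2*2 = 4)
b(V, G) = -10/69
b(B, 52) + o(-27) = -10/69 + (16/9)*(-3 - 27)**2/(-27)**2 = -10/69 + (16/9)*(1/729)*(-30)**2 = -10/69 + (16/9)*(1/729)*900 = -10/69 + 1600/729 = 34370/16767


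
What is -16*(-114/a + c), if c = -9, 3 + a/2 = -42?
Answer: 1856/15 ≈ 123.73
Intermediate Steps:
a = -90 (a = -6 + 2*(-42) = -6 - 84 = -90)
-16*(-114/a + c) = -16*(-114/(-90) - 9) = -16*(-114*(-1/90) - 9) = -16*(19/15 - 9) = -16*(-116/15) = 1856/15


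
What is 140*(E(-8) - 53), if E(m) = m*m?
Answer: 1540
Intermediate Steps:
E(m) = m²
140*(E(-8) - 53) = 140*((-8)² - 53) = 140*(64 - 53) = 140*11 = 1540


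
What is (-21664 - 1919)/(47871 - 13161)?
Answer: -7861/11570 ≈ -0.67943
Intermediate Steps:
(-21664 - 1919)/(47871 - 13161) = -23583/34710 = -23583*1/34710 = -7861/11570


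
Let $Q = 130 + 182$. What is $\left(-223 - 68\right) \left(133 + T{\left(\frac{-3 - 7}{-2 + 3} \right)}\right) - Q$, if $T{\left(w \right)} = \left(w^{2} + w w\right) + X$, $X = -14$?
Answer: $-93141$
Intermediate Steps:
$Q = 312$
$T{\left(w \right)} = -14 + 2 w^{2}$ ($T{\left(w \right)} = \left(w^{2} + w w\right) - 14 = \left(w^{2} + w^{2}\right) - 14 = 2 w^{2} - 14 = -14 + 2 w^{2}$)
$\left(-223 - 68\right) \left(133 + T{\left(\frac{-3 - 7}{-2 + 3} \right)}\right) - Q = \left(-223 - 68\right) \left(133 - \left(14 - 2 \left(\frac{-3 - 7}{-2 + 3}\right)^{2}\right)\right) - 312 = - 291 \left(133 - \left(14 - 2 \left(- \frac{10}{1}\right)^{2}\right)\right) - 312 = - 291 \left(133 - \left(14 - 2 \left(\left(-10\right) 1\right)^{2}\right)\right) - 312 = - 291 \left(133 - \left(14 - 2 \left(-10\right)^{2}\right)\right) - 312 = - 291 \left(133 + \left(-14 + 2 \cdot 100\right)\right) - 312 = - 291 \left(133 + \left(-14 + 200\right)\right) - 312 = - 291 \left(133 + 186\right) - 312 = \left(-291\right) 319 - 312 = -92829 - 312 = -93141$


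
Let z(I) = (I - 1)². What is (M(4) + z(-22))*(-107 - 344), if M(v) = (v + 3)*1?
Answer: -241736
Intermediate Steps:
M(v) = 3 + v (M(v) = (3 + v)*1 = 3 + v)
z(I) = (-1 + I)²
(M(4) + z(-22))*(-107 - 344) = ((3 + 4) + (-1 - 22)²)*(-107 - 344) = (7 + (-23)²)*(-451) = (7 + 529)*(-451) = 536*(-451) = -241736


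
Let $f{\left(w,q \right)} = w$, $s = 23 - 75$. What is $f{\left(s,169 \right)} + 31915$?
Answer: $31863$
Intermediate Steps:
$s = -52$ ($s = 23 - 75 = -52$)
$f{\left(s,169 \right)} + 31915 = -52 + 31915 = 31863$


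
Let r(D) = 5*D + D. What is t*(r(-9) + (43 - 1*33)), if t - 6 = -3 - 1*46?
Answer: 1892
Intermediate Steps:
r(D) = 6*D
t = -43 (t = 6 + (-3 - 1*46) = 6 + (-3 - 46) = 6 - 49 = -43)
t*(r(-9) + (43 - 1*33)) = -43*(6*(-9) + (43 - 1*33)) = -43*(-54 + (43 - 33)) = -43*(-54 + 10) = -43*(-44) = 1892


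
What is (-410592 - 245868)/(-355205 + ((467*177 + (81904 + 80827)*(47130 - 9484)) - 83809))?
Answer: -656460/6125814871 ≈ -0.00010716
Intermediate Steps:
(-410592 - 245868)/(-355205 + ((467*177 + (81904 + 80827)*(47130 - 9484)) - 83809)) = -656460/(-355205 + ((82659 + 162731*37646) - 83809)) = -656460/(-355205 + ((82659 + 6126171226) - 83809)) = -656460/(-355205 + (6126253885 - 83809)) = -656460/(-355205 + 6126170076) = -656460/6125814871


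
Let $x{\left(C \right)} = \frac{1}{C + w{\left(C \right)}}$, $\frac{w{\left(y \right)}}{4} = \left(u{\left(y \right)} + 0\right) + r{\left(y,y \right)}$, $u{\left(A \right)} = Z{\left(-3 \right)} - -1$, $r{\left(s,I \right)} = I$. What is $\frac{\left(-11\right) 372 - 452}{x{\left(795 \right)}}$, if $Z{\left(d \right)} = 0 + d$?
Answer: $-18026048$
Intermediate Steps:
$Z{\left(d \right)} = d$
$u{\left(A \right)} = -2$ ($u{\left(A \right)} = -3 - -1 = -3 + 1 = -2$)
$w{\left(y \right)} = -8 + 4 y$ ($w{\left(y \right)} = 4 \left(\left(-2 + 0\right) + y\right) = 4 \left(-2 + y\right) = -8 + 4 y$)
$x{\left(C \right)} = \frac{1}{-8 + 5 C}$ ($x{\left(C \right)} = \frac{1}{C + \left(-8 + 4 C\right)} = \frac{1}{-8 + 5 C}$)
$\frac{\left(-11\right) 372 - 452}{x{\left(795 \right)}} = \frac{\left(-11\right) 372 - 452}{\frac{1}{-8 + 5 \cdot 795}} = \frac{-4092 - 452}{\frac{1}{-8 + 3975}} = - \frac{4544}{\frac{1}{3967}} = - 4544 \frac{1}{\frac{1}{3967}} = \left(-4544\right) 3967 = -18026048$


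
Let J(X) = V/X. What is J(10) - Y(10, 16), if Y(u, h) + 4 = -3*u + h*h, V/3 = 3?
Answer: -2211/10 ≈ -221.10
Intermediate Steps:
V = 9 (V = 3*3 = 9)
Y(u, h) = -4 + h² - 3*u (Y(u, h) = -4 + (-3*u + h*h) = -4 + (-3*u + h²) = -4 + (h² - 3*u) = -4 + h² - 3*u)
J(X) = 9/X
J(10) - Y(10, 16) = 9/10 - (-4 + 16² - 3*10) = 9*(⅒) - (-4 + 256 - 30) = 9/10 - 1*222 = 9/10 - 222 = -2211/10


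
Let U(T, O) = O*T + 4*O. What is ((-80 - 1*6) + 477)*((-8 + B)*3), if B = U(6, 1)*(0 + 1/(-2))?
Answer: -15249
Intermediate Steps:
U(T, O) = 4*O + O*T
B = -5 (B = (1*(4 + 6))*(0 + 1/(-2)) = (1*10)*(0 - ½) = 10*(-½) = -5)
((-80 - 1*6) + 477)*((-8 + B)*3) = ((-80 - 1*6) + 477)*((-8 - 5)*3) = ((-80 - 6) + 477)*(-13*3) = (-86 + 477)*(-39) = 391*(-39) = -15249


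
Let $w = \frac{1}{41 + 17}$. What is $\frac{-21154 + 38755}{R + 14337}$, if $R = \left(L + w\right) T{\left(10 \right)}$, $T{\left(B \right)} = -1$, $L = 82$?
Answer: $\frac{1020858}{826789} \approx 1.2347$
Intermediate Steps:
$w = \frac{1}{58} \approx 0.017241$
$R = - \frac{4757}{58}$ ($R = \left(82 + \frac{1}{58}\right) \left(-1\right) = \frac{4757}{58} \left(-1\right) = - \frac{4757}{58} \approx -82.017$)
$\frac{-21154 + 38755}{R + 14337} = \frac{-21154 + 38755}{- \frac{4757}{58} + 14337} = \frac{17601}{\frac{826789}{58}} = 17601 \cdot \frac{58}{826789} = \frac{1020858}{826789}$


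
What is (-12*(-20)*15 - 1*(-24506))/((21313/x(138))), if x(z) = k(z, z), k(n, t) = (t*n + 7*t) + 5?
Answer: 562541590/21313 ≈ 26394.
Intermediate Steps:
k(n, t) = 5 + 7*t + n*t (k(n, t) = (n*t + 7*t) + 5 = (7*t + n*t) + 5 = 5 + 7*t + n*t)
x(z) = 5 + z² + 7*z (x(z) = 5 + 7*z + z*z = 5 + 7*z + z² = 5 + z² + 7*z)
(-12*(-20)*15 - 1*(-24506))/((21313/x(138))) = (-12*(-20)*15 - 1*(-24506))/((21313/(5 + 138² + 7*138))) = (240*15 + 24506)/((21313/(5 + 19044 + 966))) = (3600 + 24506)/((21313/20015)) = 28106/((21313*(1/20015))) = 28106/(21313/20015) = 28106*(20015/21313) = 562541590/21313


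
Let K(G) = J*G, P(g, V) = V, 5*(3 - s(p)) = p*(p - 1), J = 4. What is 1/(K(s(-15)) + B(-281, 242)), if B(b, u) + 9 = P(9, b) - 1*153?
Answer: -1/623 ≈ -0.0016051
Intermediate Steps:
s(p) = 3 - p*(-1 + p)/5 (s(p) = 3 - p*(p - 1)/5 = 3 - p*(-1 + p)/5)
K(G) = 4*G
B(b, u) = -162 + b (B(b, u) = -9 + (b - 1*153) = -9 + (b - 153) = -9 + (-153 + b) = -162 + b)
1/(K(s(-15)) + B(-281, 242)) = 1/(4*(3 - ⅕*(-15)² + (⅕)*(-15)) + (-162 - 281)) = 1/(4*(3 - ⅕*225 - 3) - 443) = 1/(4*(3 - 45 - 3) - 443) = 1/(4*(-45) - 443) = 1/(-180 - 443) = 1/(-623) = -1/623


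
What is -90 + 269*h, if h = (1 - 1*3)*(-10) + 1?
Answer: 5559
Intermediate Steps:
h = 21 (h = (1 - 3)*(-10) + 1 = -2*(-10) + 1 = 20 + 1 = 21)
-90 + 269*h = -90 + 269*21 = -90 + 5649 = 5559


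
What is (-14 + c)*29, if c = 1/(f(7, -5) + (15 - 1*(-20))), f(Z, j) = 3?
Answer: -15399/38 ≈ -405.24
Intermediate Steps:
c = 1/38 (c = 1/(3 + (15 - 1*(-20))) = 1/(3 + (15 + 20)) = 1/(3 + 35) = 1/38 ≈ 0.026316)
(-14 + c)*29 = (-14 + 1/38)*29 = -531/38*29 = -15399/38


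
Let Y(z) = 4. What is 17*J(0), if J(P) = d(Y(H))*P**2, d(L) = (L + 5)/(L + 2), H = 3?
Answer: 0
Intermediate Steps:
d(L) = (5 + L)/(2 + L)
J(P) = 3*P**2/2 (J(P) = ((5 + 4)/(2 + 4))*P**2 = (9/6)*P**2 = ((1/6)*9)*P**2 = 3*P**2/2)
17*J(0) = 17*((3/2)*0**2) = 17*((3/2)*0) = 17*0 = 0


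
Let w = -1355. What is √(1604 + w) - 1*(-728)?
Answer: 728 + √249 ≈ 743.78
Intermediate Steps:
√(1604 + w) - 1*(-728) = √(1604 - 1355) - 1*(-728) = √249 + 728 = 728 + √249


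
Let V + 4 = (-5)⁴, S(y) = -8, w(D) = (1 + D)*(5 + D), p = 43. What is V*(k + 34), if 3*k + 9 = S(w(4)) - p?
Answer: 8694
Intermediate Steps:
V = 621 (V = -4 + (-5)⁴ = -4 + 625 = 621)
k = -20 (k = -3 + (-8 - 1*43)/3 = -3 + (-8 - 43)/3 = -3 + (⅓)*(-51) = -3 - 17 = -20)
V*(k + 34) = 621*(-20 + 34) = 621*14 = 8694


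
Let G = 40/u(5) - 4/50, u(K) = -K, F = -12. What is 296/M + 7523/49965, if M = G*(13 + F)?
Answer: -184110677/5046465 ≈ -36.483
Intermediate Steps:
G = -202/25 (G = 40/((-1*5)) - 4/50 = 40/(-5) - 4*1/50 = 40*(-1/5) - 2/25 = -8 - 2/25 = -202/25 ≈ -8.0800)
M = -202/25 (M = -202*(13 - 12)/25 = -202/25*1 = -202/25 ≈ -8.0800)
296/M + 7523/49965 = 296/(-202/25) + 7523/49965 = 296*(-25/202) + 7523*(1/49965) = -3700/101 + 7523/49965 = -184110677/5046465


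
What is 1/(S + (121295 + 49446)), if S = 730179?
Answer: 1/900920 ≈ 1.1100e-6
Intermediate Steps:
1/(S + (121295 + 49446)) = 1/(730179 + (121295 + 49446)) = 1/(730179 + 170741) = 1/900920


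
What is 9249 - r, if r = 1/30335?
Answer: 280568414/30335 ≈ 9249.0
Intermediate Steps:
r = 1/30335 ≈ 3.2965e-5
9249 - r = 9249 - 1*1/30335 = 9249 - 1/30335 = 280568414/30335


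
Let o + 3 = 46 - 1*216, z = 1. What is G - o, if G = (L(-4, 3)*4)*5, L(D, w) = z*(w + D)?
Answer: 153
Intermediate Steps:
L(D, w) = D + w (L(D, w) = 1*(w + D) = 1*(D + w) = D + w)
o = -173 (o = -3 + (46 - 1*216) = -3 + (46 - 216) = -3 - 170 = -173)
G = -20 (G = ((-4 + 3)*4)*5 = -1*4*5 = -4*5 = -20)
G - o = -20 - 1*(-173) = -20 + 173 = 153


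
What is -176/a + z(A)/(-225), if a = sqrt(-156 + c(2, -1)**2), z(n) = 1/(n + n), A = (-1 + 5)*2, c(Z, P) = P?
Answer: -1/3600 + 176*I*sqrt(155)/155 ≈ -0.00027778 + 14.137*I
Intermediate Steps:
A = 8 (A = 4*2 = 8)
z(n) = 1/(2*n)
a = I*sqrt(155) (a = sqrt(-156 + (-1)**2) = sqrt(-156 + 1) = sqrt(-155) = I*sqrt(155) ≈ 12.45*I)
-176/a + z(A)/(-225) = -176*(-I*sqrt(155)/155) + ((1/2)/8)/(-225) = -(-176)*I*sqrt(155)/155 + ((1/2)*(1/8))*(-1/225) = 176*I*sqrt(155)/155 + (1/16)*(-1/225) = 176*I*sqrt(155)/155 - 1/3600 = -1/3600 + 176*I*sqrt(155)/155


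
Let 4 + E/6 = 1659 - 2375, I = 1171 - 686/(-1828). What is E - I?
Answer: -5019117/914 ≈ -5491.4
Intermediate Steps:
I = 1070637/914 (I = 1171 - 686*(-1)/1828 = 1171 - 1*(-343/914) = 1171 + 343/914 = 1070637/914 ≈ 1171.4)
E = -4320 (E = -24 + 6*(1659 - 2375) = -24 + 6*(-716) = -24 - 4296 = -4320)
E - I = -4320 - 1*1070637/914 = -4320 - 1070637/914 = -5019117/914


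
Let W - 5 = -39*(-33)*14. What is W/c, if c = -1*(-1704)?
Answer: 18023/1704 ≈ 10.577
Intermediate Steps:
W = 18023 (W = 5 - 39*(-33)*14 = 5 + 1287*14 = 5 + 18018 = 18023)
c = 1704
W/c = 18023/1704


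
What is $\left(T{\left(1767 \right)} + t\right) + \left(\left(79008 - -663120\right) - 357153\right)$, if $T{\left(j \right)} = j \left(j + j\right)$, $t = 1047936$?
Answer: $7677489$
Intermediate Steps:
$T{\left(j \right)} = 2 j^{2}$ ($T{\left(j \right)} = j 2 j = 2 j^{2}$)
$\left(T{\left(1767 \right)} + t\right) + \left(\left(79008 - -663120\right) - 357153\right) = \left(2 \cdot 1767^{2} + 1047936\right) + \left(\left(79008 - -663120\right) - 357153\right) = \left(2 \cdot 3122289 + 1047936\right) + \left(\left(79008 + 663120\right) - 357153\right) = \left(6244578 + 1047936\right) + \left(742128 - 357153\right) = 7292514 + 384975 = 7677489$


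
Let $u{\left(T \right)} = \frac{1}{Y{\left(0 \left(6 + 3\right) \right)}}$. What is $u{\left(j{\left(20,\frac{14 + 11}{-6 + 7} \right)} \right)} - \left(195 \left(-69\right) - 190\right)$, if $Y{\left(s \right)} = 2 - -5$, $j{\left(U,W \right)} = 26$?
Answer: $\frac{95516}{7} \approx 13645.0$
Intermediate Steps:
$Y{\left(s \right)} = 7$ ($Y{\left(s \right)} = 2 + 5 = 7$)
$u{\left(T \right)} = \frac{1}{7}$
$u{\left(j{\left(20,\frac{14 + 11}{-6 + 7} \right)} \right)} - \left(195 \left(-69\right) - 190\right) = \frac{1}{7} - \left(195 \left(-69\right) - 190\right) = \frac{1}{7} - \left(-13455 - 190\right) = \frac{1}{7} - -13645 = \frac{1}{7} + 13645 = \frac{95516}{7}$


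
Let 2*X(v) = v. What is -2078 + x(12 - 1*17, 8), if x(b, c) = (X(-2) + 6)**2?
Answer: -2053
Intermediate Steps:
X(v) = v/2
x(b, c) = 25 (x(b, c) = ((1/2)*(-2) + 6)**2 = (-1 + 6)**2 = 5**2 = 25)
-2078 + x(12 - 1*17, 8) = -2078 + 25 = -2053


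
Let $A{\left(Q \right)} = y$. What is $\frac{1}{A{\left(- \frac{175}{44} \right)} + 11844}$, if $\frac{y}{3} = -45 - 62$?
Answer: $\frac{1}{11523} \approx 8.6783 \cdot 10^{-5}$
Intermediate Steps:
$y = -321$ ($y = 3 \left(-45 - 62\right) = 3 \left(-107\right) = -321$)
$A{\left(Q \right)} = -321$
$\frac{1}{A{\left(- \frac{175}{44} \right)} + 11844} = \frac{1}{-321 + 11844} = \frac{1}{11523}$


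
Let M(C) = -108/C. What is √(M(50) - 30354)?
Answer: 2*I*√189726/5 ≈ 174.23*I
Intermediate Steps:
√(M(50) - 30354) = √(-108/50 - 30354) = √(-108*1/50 - 30354) = √(-54/25 - 30354) = √(-758904/25) = 2*I*√189726/5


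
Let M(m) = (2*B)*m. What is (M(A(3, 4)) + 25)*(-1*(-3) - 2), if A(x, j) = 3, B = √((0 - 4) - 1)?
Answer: 25 + 6*I*√5 ≈ 25.0 + 13.416*I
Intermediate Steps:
B = I*√5 (B = √(-4 - 1) = √(-5) = I*√5 ≈ 2.2361*I)
M(m) = 2*I*m*√5 (M(m) = (2*(I*√5))*m = (2*I*√5)*m = 2*I*m*√5)
(M(A(3, 4)) + 25)*(-1*(-3) - 2) = (2*I*3*√5 + 25)*(-1*(-3) - 2) = (6*I*√5 + 25)*(3 - 2) = (25 + 6*I*√5)*1 = 25 + 6*I*√5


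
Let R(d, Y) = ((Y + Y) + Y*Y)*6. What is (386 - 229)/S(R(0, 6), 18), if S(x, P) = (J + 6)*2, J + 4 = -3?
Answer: -157/2 ≈ -78.500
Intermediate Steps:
J = -7 (J = -4 - 3 = -7)
R(d, Y) = 6*Y**2 + 12*Y (R(d, Y) = (2*Y + Y**2)*6 = (Y**2 + 2*Y)*6 = 6*Y**2 + 12*Y)
S(x, P) = -2 (S(x, P) = (-7 + 6)*2 = -1*2 = -2)
(386 - 229)/S(R(0, 6), 18) = (386 - 229)/(-2) = 157*(-1/2) = -157/2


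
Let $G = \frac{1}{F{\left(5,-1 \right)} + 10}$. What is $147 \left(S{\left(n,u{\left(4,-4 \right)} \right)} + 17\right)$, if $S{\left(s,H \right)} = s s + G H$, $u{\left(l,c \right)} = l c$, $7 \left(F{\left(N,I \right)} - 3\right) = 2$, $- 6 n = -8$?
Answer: $\frac{240247}{93} \approx 2583.3$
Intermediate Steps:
$n = \frac{4}{3}$ ($n = \left(- \frac{1}{6}\right) \left(-8\right) = \frac{4}{3} \approx 1.3333$)
$F{\left(N,I \right)} = \frac{23}{7}$ ($F{\left(N,I \right)} = 3 + \frac{1}{7} \cdot 2 = 3 + \frac{2}{7} = \frac{23}{7}$)
$G = \frac{7}{93}$ ($G = \frac{1}{\frac{23}{7} + 10} = \frac{1}{\frac{93}{7}} = \frac{7}{93} \approx 0.075269$)
$u{\left(l,c \right)} = c l$
$S{\left(s,H \right)} = s^{2} + \frac{7 H}{93}$ ($S{\left(s,H \right)} = s s + \frac{7 H}{93} = s^{2} + \frac{7 H}{93}$)
$147 \left(S{\left(n,u{\left(4,-4 \right)} \right)} + 17\right) = 147 \left(\left(\left(\frac{4}{3}\right)^{2} + \frac{7 \left(\left(-4\right) 4\right)}{93}\right) + 17\right) = 147 \left(\left(\frac{16}{9} + \frac{7}{93} \left(-16\right)\right) + 17\right) = 147 \left(\left(\frac{16}{9} - \frac{112}{93}\right) + 17\right) = 147 \left(\frac{160}{279} + 17\right) = 147 \cdot \frac{4903}{279} = \frac{240247}{93}$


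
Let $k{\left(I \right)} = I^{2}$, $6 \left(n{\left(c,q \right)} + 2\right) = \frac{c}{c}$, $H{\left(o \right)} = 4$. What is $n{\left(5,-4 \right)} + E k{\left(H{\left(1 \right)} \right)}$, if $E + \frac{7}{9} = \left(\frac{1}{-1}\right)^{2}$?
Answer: $\frac{31}{18} \approx 1.7222$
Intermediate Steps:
$E = \frac{2}{9}$ ($E = - \frac{7}{9} + \left(\frac{1}{-1}\right)^{2} = - \frac{7}{9} + \left(-1\right)^{2} = - \frac{7}{9} + 1 = \frac{2}{9} \approx 0.22222$)
$n{\left(c,q \right)} = - \frac{11}{6}$ ($n{\left(c,q \right)} = -2 + \frac{c \frac{1}{c}}{6} = -2 + \frac{1}{6} \cdot 1 = -2 + \frac{1}{6} = - \frac{11}{6}$)
$n{\left(5,-4 \right)} + E k{\left(H{\left(1 \right)} \right)} = - \frac{11}{6} + \frac{2 \cdot 4^{2}}{9} = - \frac{11}{6} + \frac{2}{9} \cdot 16 = - \frac{11}{6} + \frac{32}{9} = \frac{31}{18}$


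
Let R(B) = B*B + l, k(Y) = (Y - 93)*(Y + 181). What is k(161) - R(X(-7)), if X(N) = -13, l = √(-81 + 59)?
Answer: 23087 - I*√22 ≈ 23087.0 - 4.6904*I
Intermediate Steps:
k(Y) = (-93 + Y)*(181 + Y)
l = I*√22 (l = √(-22) = I*√22 ≈ 4.6904*I)
R(B) = B² + I*√22 (R(B) = B*B + I*√22 = B² + I*√22)
k(161) - R(X(-7)) = (-16833 + 161² + 88*161) - ((-13)² + I*√22) = (-16833 + 25921 + 14168) - (169 + I*√22) = 23256 + (-169 - I*√22) = 23087 - I*√22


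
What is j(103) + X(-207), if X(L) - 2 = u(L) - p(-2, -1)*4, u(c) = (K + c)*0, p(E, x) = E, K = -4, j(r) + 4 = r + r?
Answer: 212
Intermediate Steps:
j(r) = -4 + 2*r (j(r) = -4 + (r + r) = -4 + 2*r)
u(c) = 0 (u(c) = (-4 + c)*0 = 0)
X(L) = 10 (X(L) = 2 + (0 - (-2)*4) = 2 + (0 - 1*(-8)) = 2 + (0 + 8) = 2 + 8 = 10)
j(103) + X(-207) = (-4 + 2*103) + 10 = (-4 + 206) + 10 = 202 + 10 = 212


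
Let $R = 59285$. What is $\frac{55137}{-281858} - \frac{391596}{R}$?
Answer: $- \frac{113643262413}{16709951530} \approx -6.8009$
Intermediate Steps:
$\frac{55137}{-281858} - \frac{391596}{R} = \frac{55137}{-281858} - \frac{391596}{59285} = 55137 \left(- \frac{1}{281858}\right) - \frac{391596}{59285} = - \frac{55137}{281858} - \frac{391596}{59285} = - \frac{113643262413}{16709951530}$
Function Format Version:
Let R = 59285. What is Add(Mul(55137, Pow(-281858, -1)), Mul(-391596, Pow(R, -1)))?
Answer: Rational(-113643262413, 16709951530) ≈ -6.8009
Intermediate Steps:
Add(Mul(55137, Pow(-281858, -1)), Mul(-391596, Pow(R, -1))) = Add(Mul(55137, Pow(-281858, -1)), Mul(-391596, Pow(59285, -1))) = Add(Mul(55137, Rational(-1, 281858)), Mul(-391596, Rational(1, 59285))) = Add(Rational(-55137, 281858), Rational(-391596, 59285)) = Rational(-113643262413, 16709951530)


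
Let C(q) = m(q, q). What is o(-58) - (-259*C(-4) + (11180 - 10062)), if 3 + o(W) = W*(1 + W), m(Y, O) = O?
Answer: 1149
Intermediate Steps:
C(q) = q
o(W) = -3 + W*(1 + W)
o(-58) - (-259*C(-4) + (11180 - 10062)) = (-3 - 58 + (-58)**2) - (-259*(-4) + (11180 - 10062)) = (-3 - 58 + 3364) - (1036 + 1118) = 3303 - 1*2154 = 3303 - 2154 = 1149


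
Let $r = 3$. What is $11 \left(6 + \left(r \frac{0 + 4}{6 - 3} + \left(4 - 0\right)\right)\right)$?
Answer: $154$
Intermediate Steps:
$11 \left(6 + \left(r \frac{0 + 4}{6 - 3} + \left(4 - 0\right)\right)\right) = 11 \left(6 + \left(3 \frac{0 + 4}{6 - 3} + \left(4 - 0\right)\right)\right) = 11 \left(6 + \left(3 \cdot \frac{4}{3} + \left(4 + 0\right)\right)\right) = 11 \left(6 + \left(3 \cdot 4 \cdot \frac{1}{3} + 4\right)\right) = 11 \left(6 + \left(3 \cdot \frac{4}{3} + 4\right)\right) = 11 \left(6 + \left(4 + 4\right)\right) = 11 \left(6 + 8\right) = 11 \cdot 14 = 154$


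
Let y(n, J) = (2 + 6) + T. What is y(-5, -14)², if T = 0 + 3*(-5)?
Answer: 49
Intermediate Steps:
T = -15 (T = 0 - 15 = -15)
y(n, J) = -7 (y(n, J) = (2 + 6) - 15 = 8 - 15 = -7)
y(-5, -14)² = (-7)² = 49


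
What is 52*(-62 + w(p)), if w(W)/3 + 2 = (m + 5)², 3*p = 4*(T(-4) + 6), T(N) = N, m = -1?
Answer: -1040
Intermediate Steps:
p = 8/3 (p = (4*(-4 + 6))/3 = (4*2)/3 = (⅓)*8 = 8/3 ≈ 2.6667)
w(W) = 42 (w(W) = -6 + 3*(-1 + 5)² = -6 + 3*4² = -6 + 3*16 = -6 + 48 = 42)
52*(-62 + w(p)) = 52*(-62 + 42) = 52*(-20) = -1040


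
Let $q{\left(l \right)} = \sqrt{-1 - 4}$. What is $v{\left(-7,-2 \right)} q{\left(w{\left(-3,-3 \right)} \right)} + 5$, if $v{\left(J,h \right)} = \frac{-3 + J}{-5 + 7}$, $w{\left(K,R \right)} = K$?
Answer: $5 - 5 i \sqrt{5} \approx 5.0 - 11.18 i$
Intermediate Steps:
$q{\left(l \right)} = i \sqrt{5}$ ($q{\left(l \right)} = \sqrt{-5} = i \sqrt{5}$)
$v{\left(J,h \right)} = - \frac{3}{2} + \frac{J}{2}$ ($v{\left(J,h \right)} = \frac{-3 + J}{2} = \left(-3 + J\right) \frac{1}{2} = - \frac{3}{2} + \frac{J}{2}$)
$v{\left(-7,-2 \right)} q{\left(w{\left(-3,-3 \right)} \right)} + 5 = \left(- \frac{3}{2} + \frac{1}{2} \left(-7\right)\right) i \sqrt{5} + 5 = \left(- \frac{3}{2} - \frac{7}{2}\right) i \sqrt{5} + 5 = - 5 i \sqrt{5} + 5 = 5 - 5 i \sqrt{5}$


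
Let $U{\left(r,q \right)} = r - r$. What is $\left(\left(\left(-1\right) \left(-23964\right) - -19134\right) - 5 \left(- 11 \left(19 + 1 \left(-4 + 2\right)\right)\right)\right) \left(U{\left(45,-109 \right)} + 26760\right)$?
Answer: $1178323080$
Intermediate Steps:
$U{\left(r,q \right)} = 0$
$\left(\left(\left(-1\right) \left(-23964\right) - -19134\right) - 5 \left(- 11 \left(19 + 1 \left(-4 + 2\right)\right)\right)\right) \left(U{\left(45,-109 \right)} + 26760\right) = \left(\left(\left(-1\right) \left(-23964\right) - -19134\right) - 5 \left(- 11 \left(19 + 1 \left(-4 + 2\right)\right)\right)\right) \left(0 + 26760\right) = \left(\left(23964 + 19134\right) - 5 \left(- 11 \left(19 + 1 \left(-2\right)\right)\right)\right) 26760 = \left(43098 - 5 \left(- 11 \left(19 - 2\right)\right)\right) 26760 = \left(43098 - 5 \left(\left(-11\right) 17\right)\right) 26760 = \left(43098 - -935\right) 26760 = \left(43098 + 935\right) 26760 = 44033 \cdot 26760 = 1178323080$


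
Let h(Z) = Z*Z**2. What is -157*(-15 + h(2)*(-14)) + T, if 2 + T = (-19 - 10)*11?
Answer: 19618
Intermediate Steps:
h(Z) = Z**3
T = -321 (T = -2 + (-19 - 10)*11 = -2 - 29*11 = -2 - 319 = -321)
-157*(-15 + h(2)*(-14)) + T = -157*(-15 + 2**3*(-14)) - 321 = -157*(-15 + 8*(-14)) - 321 = -157*(-15 - 112) - 321 = -157*(-127) - 321 = 19939 - 321 = 19618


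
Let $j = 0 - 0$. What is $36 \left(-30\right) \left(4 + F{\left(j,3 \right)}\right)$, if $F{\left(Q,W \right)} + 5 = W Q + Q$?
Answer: $1080$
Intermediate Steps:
$j = 0$ ($j = 0 + 0 = 0$)
$F{\left(Q,W \right)} = -5 + Q + Q W$ ($F{\left(Q,W \right)} = -5 + \left(W Q + Q\right) = -5 + \left(Q W + Q\right) = -5 + \left(Q + Q W\right) = -5 + Q + Q W$)
$36 \left(-30\right) \left(4 + F{\left(j,3 \right)}\right) = 36 \left(-30\right) \left(4 + \left(-5 + 0 + 0 \cdot 3\right)\right) = - 1080 \left(4 + \left(-5 + 0 + 0\right)\right) = - 1080 \left(4 - 5\right) = \left(-1080\right) \left(-1\right) = 1080$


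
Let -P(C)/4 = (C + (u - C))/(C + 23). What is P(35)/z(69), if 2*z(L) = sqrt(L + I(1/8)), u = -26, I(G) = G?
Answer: 208*sqrt(1106)/16037 ≈ 0.43134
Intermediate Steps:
z(L) = sqrt(1/8 + L)/2 (z(L) = sqrt(L + 1/8)/2 = sqrt(1/8 + L)/2)
P(C) = 104/(23 + C) (P(C) = -4*(C + (-26 - C))/(C + 23) = -(-104)/(23 + C) = 104/(23 + C))
P(35)/z(69) = (104/(23 + 35))/((sqrt(2 + 16*69)/8)) = (104/58)/((sqrt(2 + 1104)/8)) = (104*(1/58))/((sqrt(1106)/8)) = 52*(4*sqrt(1106)/553)/29 = 208*sqrt(1106)/16037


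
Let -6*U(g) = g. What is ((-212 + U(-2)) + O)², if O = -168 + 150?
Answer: 474721/9 ≈ 52747.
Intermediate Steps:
O = -18
U(g) = -g/6
((-212 + U(-2)) + O)² = ((-212 - ⅙*(-2)) - 18)² = ((-212 + ⅓) - 18)² = (-635/3 - 18)² = (-689/3)² = 474721/9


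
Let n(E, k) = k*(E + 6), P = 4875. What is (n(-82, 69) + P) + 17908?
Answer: 17539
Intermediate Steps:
n(E, k) = k*(6 + E)
(n(-82, 69) + P) + 17908 = (69*(6 - 82) + 4875) + 17908 = (69*(-76) + 4875) + 17908 = (-5244 + 4875) + 17908 = -369 + 17908 = 17539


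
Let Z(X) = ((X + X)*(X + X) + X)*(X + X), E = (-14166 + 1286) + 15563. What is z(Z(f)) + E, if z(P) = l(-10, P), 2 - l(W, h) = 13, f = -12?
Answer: 2672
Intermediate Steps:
l(W, h) = -11 (l(W, h) = 2 - 1*13 = 2 - 13 = -11)
E = 2683 (E = -12880 + 15563 = 2683)
Z(X) = 2*X*(X + 4*X**2) (Z(X) = ((2*X)*(2*X) + X)*(2*X) = (4*X**2 + X)*(2*X) = (X + 4*X**2)*(2*X) = 2*X*(X + 4*X**2))
z(P) = -11
z(Z(f)) + E = -11 + 2683 = 2672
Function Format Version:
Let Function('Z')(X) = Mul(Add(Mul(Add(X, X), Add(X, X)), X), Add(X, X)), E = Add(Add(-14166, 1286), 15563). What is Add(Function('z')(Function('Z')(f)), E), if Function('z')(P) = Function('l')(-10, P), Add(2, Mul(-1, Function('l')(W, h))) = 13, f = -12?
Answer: 2672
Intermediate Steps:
Function('l')(W, h) = -11 (Function('l')(W, h) = Add(2, Mul(-1, 13)) = Add(2, -13) = -11)
E = 2683 (E = Add(-12880, 15563) = 2683)
Function('Z')(X) = Mul(2, X, Add(X, Mul(4, Pow(X, 2)))) (Function('Z')(X) = Mul(Add(Mul(Mul(2, X), Mul(2, X)), X), Mul(2, X)) = Mul(Add(Mul(4, Pow(X, 2)), X), Mul(2, X)) = Mul(Add(X, Mul(4, Pow(X, 2))), Mul(2, X)) = Mul(2, X, Add(X, Mul(4, Pow(X, 2)))))
Function('z')(P) = -11
Add(Function('z')(Function('Z')(f)), E) = Add(-11, 2683) = 2672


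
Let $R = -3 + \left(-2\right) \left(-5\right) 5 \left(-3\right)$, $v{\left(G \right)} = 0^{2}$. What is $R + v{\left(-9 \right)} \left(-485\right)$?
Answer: $-153$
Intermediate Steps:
$v{\left(G \right)} = 0$
$R = -153$ ($R = -3 + 10 \cdot 5 \left(-3\right) = -3 + 50 \left(-3\right) = -3 - 150 = -153$)
$R + v{\left(-9 \right)} \left(-485\right) = -153 + 0 \left(-485\right) = -153 + 0 = -153$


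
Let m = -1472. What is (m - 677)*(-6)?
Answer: 12894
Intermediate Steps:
(m - 677)*(-6) = (-1472 - 677)*(-6) = -2149*(-6) = 12894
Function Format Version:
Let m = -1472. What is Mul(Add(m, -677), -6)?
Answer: 12894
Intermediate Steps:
Mul(Add(m, -677), -6) = Mul(Add(-1472, -677), -6) = Mul(-2149, -6) = 12894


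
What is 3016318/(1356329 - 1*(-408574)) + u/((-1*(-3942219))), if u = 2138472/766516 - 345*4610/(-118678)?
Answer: 6438742809931163008223/3767417491318215978327 ≈ 1.7091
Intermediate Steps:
u = 184111869027/11371073231 (u = 2138472*(1/766516) - 1590450*(-1/118678) = 534618/191629 + 795225/59339 = 184111869027/11371073231 ≈ 16.191)
3016318/(1356329 - 1*(-408574)) + u/((-1*(-3942219))) = 3016318/(1356329 - 1*(-408574)) + 184111869027/(11371073231*((-1*(-3942219)))) = 3016318/(1356329 + 408574) + (184111869027/11371073231)/3942219 = 3016318/1764903 + (184111869027/11371073231)*(1/3942219) = 3016318*(1/1764903) + 61370623009/14942420313879863 = 3016318/1764903 + 61370623009/14942420313879863 = 6438742809931163008223/3767417491318215978327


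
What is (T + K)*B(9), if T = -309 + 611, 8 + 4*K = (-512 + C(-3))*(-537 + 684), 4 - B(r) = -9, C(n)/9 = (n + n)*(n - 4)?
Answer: -120237/2 ≈ -60119.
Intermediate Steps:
C(n) = 18*n*(-4 + n) (C(n) = 9*((n + n)*(n - 4)) = 9*((2*n)*(-4 + n)) = 9*(2*n*(-4 + n)) = 18*n*(-4 + n))
B(r) = 13 (B(r) = 4 - 1*(-9) = 4 + 9 = 13)
K = -9853/2 (K = -2 + ((-512 + 18*(-3)*(-4 - 3))*(-537 + 684))/4 = -2 + ((-512 + 18*(-3)*(-7))*147)/4 = -2 + ((-512 + 378)*147)/4 = -2 + (-134*147)/4 = -2 + (¼)*(-19698) = -2 - 9849/2 = -9853/2 ≈ -4926.5)
T = 302
(T + K)*B(9) = (302 - 9853/2)*13 = -9249/2*13 = -120237/2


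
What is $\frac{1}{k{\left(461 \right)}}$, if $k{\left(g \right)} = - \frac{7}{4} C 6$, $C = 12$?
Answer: $- \frac{1}{126} \approx -0.0079365$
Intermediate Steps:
$k{\left(g \right)} = -126$ ($k{\left(g \right)} = - \frac{7}{4} \cdot 12 \cdot 6 = \left(-7\right) \frac{1}{4} \cdot 12 \cdot 6 = \left(- \frac{7}{4}\right) 12 \cdot 6 = \left(-21\right) 6 = -126$)
$\frac{1}{k{\left(461 \right)}} = \frac{1}{-126} = - \frac{1}{126}$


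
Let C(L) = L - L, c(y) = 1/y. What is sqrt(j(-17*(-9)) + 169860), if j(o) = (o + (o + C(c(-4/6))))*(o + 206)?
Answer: sqrt(279714) ≈ 528.88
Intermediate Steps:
C(L) = 0
j(o) = 2*o*(206 + o) (j(o) = (o + (o + 0))*(o + 206) = (o + o)*(206 + o) = (2*o)*(206 + o) = 2*o*(206 + o))
sqrt(j(-17*(-9)) + 169860) = sqrt(2*(-17*(-9))*(206 - 17*(-9)) + 169860) = sqrt(2*153*(206 + 153) + 169860) = sqrt(2*153*359 + 169860) = sqrt(109854 + 169860) = sqrt(279714)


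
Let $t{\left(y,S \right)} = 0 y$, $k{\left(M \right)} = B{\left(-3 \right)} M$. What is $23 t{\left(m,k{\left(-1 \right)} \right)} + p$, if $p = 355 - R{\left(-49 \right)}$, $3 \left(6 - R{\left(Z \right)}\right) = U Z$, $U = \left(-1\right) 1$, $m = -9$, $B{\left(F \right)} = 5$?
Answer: $\frac{1096}{3} \approx 365.33$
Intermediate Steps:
$U = -1$
$k{\left(M \right)} = 5 M$
$t{\left(y,S \right)} = 0$
$R{\left(Z \right)} = 6 + \frac{Z}{3}$ ($R{\left(Z \right)} = 6 - \frac{\left(-1\right) Z}{3} = 6 + \frac{Z}{3}$)
$p = \frac{1096}{3}$ ($p = 355 - \left(6 + \frac{1}{3} \left(-49\right)\right) = 355 - \left(6 - \frac{49}{3}\right) = 355 - - \frac{31}{3} = 355 + \frac{31}{3} = \frac{1096}{3} \approx 365.33$)
$23 t{\left(m,k{\left(-1 \right)} \right)} + p = 23 \cdot 0 + \frac{1096}{3} = 0 + \frac{1096}{3} = \frac{1096}{3}$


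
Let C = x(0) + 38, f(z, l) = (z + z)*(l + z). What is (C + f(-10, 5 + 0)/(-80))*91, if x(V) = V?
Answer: 13377/4 ≈ 3344.3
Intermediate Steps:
f(z, l) = 2*z*(l + z) (f(z, l) = (2*z)*(l + z) = 2*z*(l + z))
C = 38 (C = 0 + 38 = 38)
(C + f(-10, 5 + 0)/(-80))*91 = (38 + (2*(-10)*((5 + 0) - 10))/(-80))*91 = (38 + (2*(-10)*(5 - 10))*(-1/80))*91 = (38 + (2*(-10)*(-5))*(-1/80))*91 = (38 + 100*(-1/80))*91 = (38 - 5/4)*91 = (147/4)*91 = 13377/4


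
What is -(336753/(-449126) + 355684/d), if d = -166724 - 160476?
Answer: 33741564223/18369253400 ≈ 1.8368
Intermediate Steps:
d = -327200
-(336753/(-449126) + 355684/d) = -(336753/(-449126) + 355684/(-327200)) = -(336753*(-1/449126) + 355684*(-1/327200)) = -(-336753/449126 - 88921/81800) = -1*(-33741564223/18369253400) = 33741564223/18369253400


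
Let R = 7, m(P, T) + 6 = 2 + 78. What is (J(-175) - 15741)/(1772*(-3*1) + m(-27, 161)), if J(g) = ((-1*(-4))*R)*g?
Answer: 20641/5242 ≈ 3.9376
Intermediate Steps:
m(P, T) = 74 (m(P, T) = -6 + (2 + 78) = -6 + 80 = 74)
J(g) = 28*g (J(g) = (-1*(-4)*7)*g = (4*7)*g = 28*g)
(J(-175) - 15741)/(1772*(-3*1) + m(-27, 161)) = (28*(-175) - 15741)/(1772*(-3*1) + 74) = (-4900 - 15741)/(1772*(-3) + 74) = -20641/(-5316 + 74) = -20641/(-5242) = -20641*(-1/5242) = 20641/5242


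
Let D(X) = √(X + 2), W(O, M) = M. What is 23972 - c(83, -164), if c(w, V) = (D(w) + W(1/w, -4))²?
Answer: 23871 + 8*√85 ≈ 23945.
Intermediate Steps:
D(X) = √(2 + X)
c(w, V) = (-4 + √(2 + w))² (c(w, V) = (√(2 + w) - 4)² = (-4 + √(2 + w))²)
23972 - c(83, -164) = 23972 - (-4 + √(2 + 83))² = 23972 - (-4 + √85)²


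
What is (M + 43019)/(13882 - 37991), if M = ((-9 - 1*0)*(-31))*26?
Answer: -50273/24109 ≈ -2.0852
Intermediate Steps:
M = 7254 (M = ((-9 + 0)*(-31))*26 = -9*(-31)*26 = 279*26 = 7254)
(M + 43019)/(13882 - 37991) = (7254 + 43019)/(13882 - 37991) = 50273/(-24109) = 50273*(-1/24109) = -50273/24109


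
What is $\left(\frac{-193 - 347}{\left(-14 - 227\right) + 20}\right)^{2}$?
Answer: $\frac{291600}{48841} \approx 5.9704$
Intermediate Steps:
$\left(\frac{-193 - 347}{\left(-14 - 227\right) + 20}\right)^{2} = \left(- \frac{540}{\left(-14 - 227\right) + 20}\right)^{2} = \left(- \frac{540}{-241 + 20}\right)^{2} = \left(- \frac{540}{-221}\right)^{2} = \left(\left(-540\right) \left(- \frac{1}{221}\right)\right)^{2} = \left(\frac{540}{221}\right)^{2} = \frac{291600}{48841}$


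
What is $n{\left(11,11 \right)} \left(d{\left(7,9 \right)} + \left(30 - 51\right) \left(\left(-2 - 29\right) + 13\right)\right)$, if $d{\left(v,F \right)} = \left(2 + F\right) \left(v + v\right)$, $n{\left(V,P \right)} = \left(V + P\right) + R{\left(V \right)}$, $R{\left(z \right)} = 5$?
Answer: $14364$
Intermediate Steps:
$n{\left(V,P \right)} = 5 + P + V$ ($n{\left(V,P \right)} = \left(V + P\right) + 5 = \left(P + V\right) + 5 = 5 + P + V$)
$d{\left(v,F \right)} = 2 v \left(2 + F\right)$ ($d{\left(v,F \right)} = \left(2 + F\right) 2 v = 2 v \left(2 + F\right)$)
$n{\left(11,11 \right)} \left(d{\left(7,9 \right)} + \left(30 - 51\right) \left(\left(-2 - 29\right) + 13\right)\right) = \left(5 + 11 + 11\right) \left(2 \cdot 7 \left(2 + 9\right) + \left(30 - 51\right) \left(\left(-2 - 29\right) + 13\right)\right) = 27 \left(2 \cdot 7 \cdot 11 - 21 \left(\left(-2 - 29\right) + 13\right)\right) = 27 \left(154 - 21 \left(-31 + 13\right)\right) = 27 \left(154 - -378\right) = 27 \left(154 + 378\right) = 27 \cdot 532 = 14364$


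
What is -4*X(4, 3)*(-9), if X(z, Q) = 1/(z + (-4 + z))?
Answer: 9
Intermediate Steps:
X(z, Q) = 1/(-4 + 2*z)
-4*X(4, 3)*(-9) = -2/(-2 + 4)*(-9) = -2/2*(-9) = -4*¼*(-9) = -1*(-9) = 9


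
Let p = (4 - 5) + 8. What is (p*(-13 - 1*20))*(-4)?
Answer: 924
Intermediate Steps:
p = 7 (p = -1 + 8 = 7)
(p*(-13 - 1*20))*(-4) = (7*(-13 - 1*20))*(-4) = (7*(-13 - 20))*(-4) = (7*(-33))*(-4) = -231*(-4) = 924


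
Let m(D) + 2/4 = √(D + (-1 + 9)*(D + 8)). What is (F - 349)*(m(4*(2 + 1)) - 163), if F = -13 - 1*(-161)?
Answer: 65727/2 - 402*√43 ≈ 30227.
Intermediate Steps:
F = 148 (F = -13 + 161 = 148)
m(D) = -½ + √(64 + 9*D) (m(D) = -½ + √(D + (-1 + 9)*(D + 8)) = -½ + √(D + 8*(8 + D)) = -½ + √(D + (64 + 8*D)) = -½ + √(64 + 9*D))
(F - 349)*(m(4*(2 + 1)) - 163) = (148 - 349)*((-½ + √(64 + 9*(4*(2 + 1)))) - 163) = -201*((-½ + √(64 + 9*(4*3))) - 163) = -201*((-½ + √(64 + 9*12)) - 163) = -201*((-½ + √(64 + 108)) - 163) = -201*((-½ + √172) - 163) = -201*((-½ + 2*√43) - 163) = -201*(-327/2 + 2*√43) = 65727/2 - 402*√43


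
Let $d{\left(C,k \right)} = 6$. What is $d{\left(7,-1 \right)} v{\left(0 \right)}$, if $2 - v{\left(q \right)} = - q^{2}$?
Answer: $12$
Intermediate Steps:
$v{\left(q \right)} = 2 + q^{2}$ ($v{\left(q \right)} = 2 - - q^{2} = 2 + q^{2}$)
$d{\left(7,-1 \right)} v{\left(0 \right)} = 6 \left(2 + 0^{2}\right) = 6 \left(2 + 0\right) = 6 \cdot 2 = 12$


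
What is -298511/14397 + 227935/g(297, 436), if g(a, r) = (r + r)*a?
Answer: -24675997543/1242864216 ≈ -19.854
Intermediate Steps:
g(a, r) = 2*a*r (g(a, r) = (2*r)*a = 2*a*r)
-298511/14397 + 227935/g(297, 436) = -298511/14397 + 227935/((2*297*436)) = -298511*1/14397 + 227935/258984 = -298511/14397 + 227935*(1/258984) = -298511/14397 + 227935/258984 = -24675997543/1242864216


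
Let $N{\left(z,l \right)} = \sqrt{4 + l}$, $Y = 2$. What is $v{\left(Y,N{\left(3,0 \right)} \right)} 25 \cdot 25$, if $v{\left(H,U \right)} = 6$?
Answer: $3750$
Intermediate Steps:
$v{\left(Y,N{\left(3,0 \right)} \right)} 25 \cdot 25 = 6 \cdot 25 \cdot 25 = 150 \cdot 25 = 3750$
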